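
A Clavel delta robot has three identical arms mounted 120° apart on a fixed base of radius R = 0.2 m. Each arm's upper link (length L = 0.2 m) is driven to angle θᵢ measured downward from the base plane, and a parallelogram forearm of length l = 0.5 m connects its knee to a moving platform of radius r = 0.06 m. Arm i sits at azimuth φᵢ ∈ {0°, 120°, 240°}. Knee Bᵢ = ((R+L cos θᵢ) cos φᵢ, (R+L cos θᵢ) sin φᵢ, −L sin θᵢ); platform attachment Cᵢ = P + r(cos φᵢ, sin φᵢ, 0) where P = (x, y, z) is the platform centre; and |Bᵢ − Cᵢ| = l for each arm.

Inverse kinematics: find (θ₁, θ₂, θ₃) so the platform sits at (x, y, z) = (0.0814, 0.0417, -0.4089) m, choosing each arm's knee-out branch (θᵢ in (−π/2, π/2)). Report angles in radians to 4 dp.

arm 1 (φ=0.0°): x'=0.0814, y'=0.0417
  A cos θ + B sin θ = C:  0.0586·cos θ + -0.4089·sin θ = 0.0941
  θ1 = atan2(B,A) + arccos(C/0.4131) = -0.0874
arm 2 (φ=120.0°): x'=-0.0046, y'=-0.0913
  e−x'=0.1446;  (l²−L²−(e−x')²−y'²−z²)/2L = 0.0339
  √(A²+B²)=0.4337;  θ2 = -1.2309+1.4926 ≈ 0.2617
rotate P by −φ3: (-0.0768, 0.0496, -0.4089)
  A cos θ + B sin θ = C:  0.2168·cos θ + -0.4089·sin θ = -0.0167
  θ3 = atan2(B,A) + arccos(C/0.4628) = 0.5236

θ₁ = -0.0874, θ₂ = 0.2617, θ₃ = 0.5236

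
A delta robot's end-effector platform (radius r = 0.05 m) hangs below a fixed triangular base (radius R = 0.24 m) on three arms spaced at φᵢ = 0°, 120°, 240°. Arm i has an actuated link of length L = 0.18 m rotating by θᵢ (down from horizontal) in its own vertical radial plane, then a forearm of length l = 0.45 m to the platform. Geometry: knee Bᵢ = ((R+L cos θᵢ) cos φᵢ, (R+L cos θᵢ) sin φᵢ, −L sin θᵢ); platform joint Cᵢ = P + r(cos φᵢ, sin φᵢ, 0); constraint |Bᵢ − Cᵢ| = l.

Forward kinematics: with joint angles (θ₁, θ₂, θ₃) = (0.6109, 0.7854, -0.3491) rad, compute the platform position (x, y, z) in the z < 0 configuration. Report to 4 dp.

φ1=0.0°: virtual centre (0.3374, 0.0000, -0.1032), radius l
arm 2 at φ=120.0°: (R−r)+L cos θ2 = 0.3173;  S2 = (-0.1586, 0.2748, -0.1273)
φ3=240.0°: virtual centre (-0.1796, -0.3110, 0.0616), radius l
subtract pairs → two planes through P
plane₁₂: -0.9922x+0.5495y+-0.0481z = -0.0077
det = 1.1854;  x = 0.0002+0.1276z,  y = -0.0136+0.3178z
into |P−S₁|² = l²: 1.1173z² + 0.1118z + -0.0779 = 0;  Δ = 0.3607;  z = -0.3188 or 0.2188 → z<0 root = -0.3188
x = -0.0405, y = -0.1149

(-0.0405, -0.1149, -0.3188)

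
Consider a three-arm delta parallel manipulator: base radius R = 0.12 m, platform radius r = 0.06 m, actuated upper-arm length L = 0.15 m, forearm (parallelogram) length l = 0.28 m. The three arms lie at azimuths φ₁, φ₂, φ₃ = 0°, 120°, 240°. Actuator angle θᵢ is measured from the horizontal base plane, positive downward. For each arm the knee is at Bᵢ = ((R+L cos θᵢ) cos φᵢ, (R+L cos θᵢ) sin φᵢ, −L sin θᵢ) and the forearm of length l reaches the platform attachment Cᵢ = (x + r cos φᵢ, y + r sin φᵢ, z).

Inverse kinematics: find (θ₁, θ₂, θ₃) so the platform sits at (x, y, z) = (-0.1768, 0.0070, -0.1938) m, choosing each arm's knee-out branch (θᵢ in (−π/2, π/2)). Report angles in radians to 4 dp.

arm 1 (φ=0.0°): x'=-0.1768, y'=0.0070
  A cos θ + B sin θ = C:  0.2368·cos θ + -0.1938·sin θ = -0.1259
  √(A²+B²)=0.3060;  θ1 = -0.6859+1.9950 ≈ 1.3091
rotate P by −φ2: (0.0945, 0.1496, -0.1938)
  A cos θ + B sin θ = C:  -0.0345·cos θ + -0.1938·sin θ = -0.0174
  θ2 = atan2(B,A) + arccos(C/0.1968) = -0.0873
arm 3 (φ=240.0°): x'=0.0823, y'=-0.1566
  A=-0.0223, B=-0.1938, C=(l²−L²−A²−y'²−z²)/(2L)=-0.0223
  γ=atan2(-0.1938,-0.0223)=-1.6856;  ψ=arccos(-0.1142)=1.6853;  θ3=γ+ψ≈-0.0003

θ₁ = 1.3091, θ₂ = -0.0873, θ₃ = -0.0003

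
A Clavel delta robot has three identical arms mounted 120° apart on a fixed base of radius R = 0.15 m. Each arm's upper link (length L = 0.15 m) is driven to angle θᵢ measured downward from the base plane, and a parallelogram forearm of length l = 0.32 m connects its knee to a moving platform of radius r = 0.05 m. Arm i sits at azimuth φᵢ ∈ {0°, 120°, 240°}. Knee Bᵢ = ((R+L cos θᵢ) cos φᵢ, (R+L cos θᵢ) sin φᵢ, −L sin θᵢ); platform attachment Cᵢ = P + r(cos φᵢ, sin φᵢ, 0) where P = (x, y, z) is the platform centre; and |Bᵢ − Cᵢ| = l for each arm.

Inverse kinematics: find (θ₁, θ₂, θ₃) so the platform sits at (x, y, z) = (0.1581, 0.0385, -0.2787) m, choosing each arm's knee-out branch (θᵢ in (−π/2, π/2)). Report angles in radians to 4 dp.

θ₁ = -0.1747, θ₂ = 0.9596, θ₃ = 1.2212

rotate P by −φ1: (0.1581, 0.0385, -0.2787)
  A cos θ + B sin θ = C:  -0.0581·cos θ + -0.2787·sin θ = -0.0088
  θ1 = atan2(B,A) + arccos(C/0.2847) = -0.1747
arm 2 (φ=120.0°): x'=-0.0457, y'=-0.1562
  A=0.1457, B=-0.2787, C=(l²−L²−A²−y'²−z²)/(2L)=-0.1446
  √(A²+B²)=0.3145;  θ2 = -1.0891+2.0487 ≈ 0.9596
φ3=240.0° → target in arm frame (-0.1124, 0.1177)
  A=0.2124, B=-0.2787, C=(l²−L²−A²−y'²−z²)/(2L)=-0.1891
  √(A²+B²)=0.3504;  θ3 = -0.9196+2.1408 ≈ 1.2212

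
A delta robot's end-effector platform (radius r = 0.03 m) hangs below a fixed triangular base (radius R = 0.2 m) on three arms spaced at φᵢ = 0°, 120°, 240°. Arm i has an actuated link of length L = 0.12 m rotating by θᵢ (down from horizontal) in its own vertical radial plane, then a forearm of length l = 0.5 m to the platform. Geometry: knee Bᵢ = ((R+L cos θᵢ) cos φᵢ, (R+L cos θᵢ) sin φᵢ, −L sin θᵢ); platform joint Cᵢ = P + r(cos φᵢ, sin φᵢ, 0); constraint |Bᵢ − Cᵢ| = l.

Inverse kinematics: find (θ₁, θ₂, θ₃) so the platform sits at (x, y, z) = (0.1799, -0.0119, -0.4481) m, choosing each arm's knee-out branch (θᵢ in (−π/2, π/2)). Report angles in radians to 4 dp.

θ₁ = -0.3492, θ₂ = 1.0470, θ₃ = 0.9595

φ1=0.0° → target in arm frame (0.1799, -0.0119)
  A cos θ + B sin θ = C:  -0.0099·cos θ + -0.4481·sin θ = 0.1440
  γ=atan2(-0.4481,-0.0099)=-1.5929;  ψ=arccos(0.3213)=1.2437;  θ1=γ+ψ≈-0.3492
φ2=120.0° → target in arm frame (-0.1003, -0.1498)
  e−x'=0.2703;  (l²−L²−(e−x')²−y'²−z²)/2L = -0.2529
  θ2 = atan2(B,A) + arccos(C/0.5233) = 1.0470
rotate P by −φ3: (-0.0796, 0.1617, -0.4481)
  e−x'=0.2496;  (l²−L²−(e−x')²−y'²−z²)/2L = -0.2237
  γ=atan2(-0.4481,0.2496)=-1.0625;  ψ=arccos(-0.4360)=2.0220;  θ3=γ+ψ≈0.9595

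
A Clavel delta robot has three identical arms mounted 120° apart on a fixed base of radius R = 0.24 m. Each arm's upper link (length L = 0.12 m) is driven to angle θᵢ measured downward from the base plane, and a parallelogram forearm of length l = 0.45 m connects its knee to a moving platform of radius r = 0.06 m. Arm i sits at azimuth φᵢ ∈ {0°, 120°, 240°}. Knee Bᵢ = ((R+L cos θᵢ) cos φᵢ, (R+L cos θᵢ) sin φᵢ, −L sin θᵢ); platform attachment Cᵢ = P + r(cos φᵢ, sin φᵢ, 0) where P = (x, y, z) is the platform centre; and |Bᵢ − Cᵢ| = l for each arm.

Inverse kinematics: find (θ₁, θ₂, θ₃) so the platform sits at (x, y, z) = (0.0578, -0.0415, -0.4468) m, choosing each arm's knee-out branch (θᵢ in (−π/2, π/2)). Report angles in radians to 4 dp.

φ1=0.0° → target in arm frame (0.0578, -0.0415)
  e−x'=0.1222;  (l²−L²−(e−x')²−y'²−z²)/2L = -0.1174
  √(A²+B²)=0.4632;  θ1 = -1.3038+1.8271 ≈ 0.5233
rotate P by −φ2: (-0.0648, -0.0293, -0.4468)
  e−x'=0.2448;  (l²−L²−(e−x')²−y'²−z²)/2L = -0.3014
  θ2 = atan2(B,A) + arccos(C/0.5095) = 1.1343
arm 3 (φ=240.0°): x'=0.0070, y'=0.0708
  A=0.1730, B=-0.4468, C=(l²−L²−A²−y'²−z²)/(2L)=-0.1936
  θ3 = atan2(B,A) + arccos(C/0.4791) = 0.7853

θ₁ = 0.5233, θ₂ = 1.1343, θ₃ = 0.7853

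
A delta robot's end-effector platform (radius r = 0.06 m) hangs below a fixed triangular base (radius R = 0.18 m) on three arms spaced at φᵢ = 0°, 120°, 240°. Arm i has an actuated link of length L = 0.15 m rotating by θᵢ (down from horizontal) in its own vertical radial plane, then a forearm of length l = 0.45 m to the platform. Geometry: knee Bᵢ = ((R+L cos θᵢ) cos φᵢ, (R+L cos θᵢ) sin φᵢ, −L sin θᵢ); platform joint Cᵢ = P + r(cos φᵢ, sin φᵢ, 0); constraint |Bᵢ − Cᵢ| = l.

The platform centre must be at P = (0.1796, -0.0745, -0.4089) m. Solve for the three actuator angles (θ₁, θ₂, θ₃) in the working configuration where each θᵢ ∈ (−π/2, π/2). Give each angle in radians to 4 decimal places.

φ1=0.0° → target in arm frame (0.1796, -0.0745)
  e−x'=-0.0596;  (l²−L²−(e−x')²−y'²−z²)/2L = 0.0123
  γ=atan2(-0.4089,-0.0596)=-1.7155;  ψ=arccos(0.0298)=1.5410;  θ1=γ+ψ≈-0.1746
rotate P by −φ2: (-0.1543, -0.1183, -0.4089)
  e−x'=0.2743;  (l²−L²−(e−x')²−y'²−z²)/2L = -0.2548
  γ=atan2(-0.4089,0.2743)=-0.9799;  ψ=arccos(-0.5175)=2.1147;  θ2=γ+ψ≈1.1348
arm 3 (φ=240.0°): x'=-0.0253, y'=0.1928
  A cos θ + B sin θ = C:  0.1453·cos θ + -0.4089·sin θ = -0.1516
  γ=atan2(-0.4089,0.1453)=-1.2294;  ψ=arccos(-0.3493)=1.9276;  θ3=γ+ψ≈0.6982

θ₁ = -0.1746, θ₂ = 1.1348, θ₃ = 0.6982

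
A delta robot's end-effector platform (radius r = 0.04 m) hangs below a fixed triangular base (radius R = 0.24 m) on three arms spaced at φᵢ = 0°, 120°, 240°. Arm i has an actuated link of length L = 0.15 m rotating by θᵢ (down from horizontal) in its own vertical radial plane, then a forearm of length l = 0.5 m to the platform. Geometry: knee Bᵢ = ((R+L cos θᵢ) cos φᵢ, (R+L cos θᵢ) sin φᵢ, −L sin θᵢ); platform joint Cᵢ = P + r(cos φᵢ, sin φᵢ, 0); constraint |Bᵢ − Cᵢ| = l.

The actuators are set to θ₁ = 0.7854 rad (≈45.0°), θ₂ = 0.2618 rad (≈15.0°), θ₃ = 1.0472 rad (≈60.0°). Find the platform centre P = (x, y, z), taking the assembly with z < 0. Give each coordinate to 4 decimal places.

arm 1 at φ=0.0°: (R−r)+L cos θ1 = 0.3061;  O1 = (0.3061, 0.0000, -0.1061)
O2 = (0.3449·cos120.0°, 0.3449·sin120.0°, -0.0388) = (-0.1724, 0.2987, -0.0388)
O3 = (0.2750·cos240.0°, 0.2750·sin240.0°, -0.1299) = (-0.1375, -0.2382, -0.1299)
|O₂|²−|O₁|² = 0.0155;  |O₃|²−|O₁|² = -0.0124
plane₁₂: -0.9570x+0.5974y+0.1345z = 0.0155
det = 0.9858;  x = 0.0000+0.0361z,  y = 0.0260+-0.1673z
sphere 1 gives Az²+Bz+C=0 with A=1.0293, B=0.1813, C=-0.1444;  B²−4AC=0.6275;  roots -0.4729, 0.2967;  negative root z = -0.4729
x = -0.0170, y = 0.1052

(-0.0170, 0.1052, -0.4729)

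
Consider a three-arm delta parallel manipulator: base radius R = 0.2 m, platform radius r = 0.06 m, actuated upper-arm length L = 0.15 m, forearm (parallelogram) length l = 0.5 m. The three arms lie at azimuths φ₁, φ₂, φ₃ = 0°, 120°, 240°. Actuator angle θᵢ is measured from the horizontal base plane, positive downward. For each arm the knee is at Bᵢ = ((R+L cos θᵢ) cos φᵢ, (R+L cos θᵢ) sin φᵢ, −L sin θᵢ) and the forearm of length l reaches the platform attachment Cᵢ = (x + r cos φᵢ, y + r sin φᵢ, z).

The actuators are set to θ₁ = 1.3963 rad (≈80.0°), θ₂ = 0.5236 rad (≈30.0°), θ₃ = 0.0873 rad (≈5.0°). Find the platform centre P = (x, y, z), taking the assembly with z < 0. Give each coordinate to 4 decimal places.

(-0.2101, -0.0617, -0.4713)

S1 = (0.1660·cos0.0°, 0.1660·sin0.0°, -0.1477) = (0.1660, 0.0000, -0.1477)
S2 = (0.2699·cos120.0°, 0.2699·sin120.0°, -0.0750) = (-0.1350, 0.2337, -0.0750)
S3 = (0.2894·cos240.0°, 0.2894·sin240.0°, -0.0131) = (-0.1447, -0.2507, -0.0131)
|S₂|²−|S₁|² = 0.0291;  |S₃|²−|S₁|² = 0.0345
[-0.6020 0.4675 0.1454]·P = 0.0291;  [-0.6215 -0.5013 0.2693]·P = 0.0345
det = 0.5923;  x = -0.0519+0.3356z,  y = -0.0046+0.1211z
sphere 1 gives Az²+Bz+C=0 with A=1.1273, B=0.1481, C=-0.1807;  B²−4AC=0.8366;  roots -0.4713, 0.3400;  negative root z = -0.4713
x = -0.2101, y = -0.0617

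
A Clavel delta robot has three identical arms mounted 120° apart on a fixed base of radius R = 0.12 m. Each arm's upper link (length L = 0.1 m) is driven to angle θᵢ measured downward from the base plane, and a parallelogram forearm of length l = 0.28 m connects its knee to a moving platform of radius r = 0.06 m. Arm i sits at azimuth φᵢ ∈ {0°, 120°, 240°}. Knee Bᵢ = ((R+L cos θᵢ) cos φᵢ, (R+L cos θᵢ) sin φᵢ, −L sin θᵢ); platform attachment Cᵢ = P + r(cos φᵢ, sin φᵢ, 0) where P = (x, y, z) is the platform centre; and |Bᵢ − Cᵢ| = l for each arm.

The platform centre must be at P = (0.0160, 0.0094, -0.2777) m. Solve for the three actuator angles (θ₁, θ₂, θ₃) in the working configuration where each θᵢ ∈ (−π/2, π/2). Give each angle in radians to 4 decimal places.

arm 1 (φ=0.0°): x'=0.0160, y'=0.0094
  e−x'=0.0440;  (l²−L²−(e−x')²−y'²−z²)/2L = -0.0537
  √(A²+B²)=0.2812;  θ1 = -1.4137+1.7630 ≈ 0.3493
arm 2 (φ=120.0°): x'=0.0001, y'=-0.0186
  A cos θ + B sin θ = C:  0.0599·cos θ + -0.2777·sin θ = -0.0632
  √(A²+B²)=0.2841;  θ2 = -1.3585+1.7952 ≈ 0.4367
rotate P by −φ3: (-0.0161, 0.0092, -0.2777)
  e−x'=0.0761;  (l²−L²−(e−x')²−y'²−z²)/2L = -0.0730
  √(A²+B²)=0.2879;  θ3 = -1.3032+1.8271 ≈ 0.5239

θ₁ = 0.3493, θ₂ = 0.4367, θ₃ = 0.5239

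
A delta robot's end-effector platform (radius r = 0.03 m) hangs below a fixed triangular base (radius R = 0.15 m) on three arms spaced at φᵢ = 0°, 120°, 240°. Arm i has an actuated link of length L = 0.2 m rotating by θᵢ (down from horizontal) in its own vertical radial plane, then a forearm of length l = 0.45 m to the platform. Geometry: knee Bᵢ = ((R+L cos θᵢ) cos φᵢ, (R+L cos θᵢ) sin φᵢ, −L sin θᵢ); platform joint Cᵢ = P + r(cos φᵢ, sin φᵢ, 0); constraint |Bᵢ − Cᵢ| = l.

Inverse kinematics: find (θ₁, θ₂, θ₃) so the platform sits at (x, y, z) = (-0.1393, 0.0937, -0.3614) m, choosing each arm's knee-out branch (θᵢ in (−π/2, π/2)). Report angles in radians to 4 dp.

θ₁ = 0.8730, θ₂ = -0.2617, θ₃ = 0.4365

φ1=0.0° → target in arm frame (-0.1393, 0.0937)
  A=0.2593, B=-0.3614, C=(l²−L²−A²−y'²−z²)/(2L)=-0.1103
  γ=atan2(-0.3614,0.2593)=-0.9484;  ψ=arccos(-0.2480)=1.8214;  θ1=γ+ψ≈0.8730
φ2=120.0° → target in arm frame (0.1508, 0.0738)
  A=-0.0308, B=-0.3614, C=(l²−L²−A²−y'²−z²)/(2L)=0.0637
  γ=atan2(-0.3614,-0.0308)=-1.6558;  ψ=arccos(0.1757)=1.3941;  θ2=γ+ψ≈-0.2617
φ3=240.0° → target in arm frame (-0.0115, -0.1675)
  A cos θ + B sin θ = C:  0.1315·cos θ + -0.3614·sin θ = -0.0336
  θ3 = atan2(B,A) + arccos(C/0.3846) = 0.4365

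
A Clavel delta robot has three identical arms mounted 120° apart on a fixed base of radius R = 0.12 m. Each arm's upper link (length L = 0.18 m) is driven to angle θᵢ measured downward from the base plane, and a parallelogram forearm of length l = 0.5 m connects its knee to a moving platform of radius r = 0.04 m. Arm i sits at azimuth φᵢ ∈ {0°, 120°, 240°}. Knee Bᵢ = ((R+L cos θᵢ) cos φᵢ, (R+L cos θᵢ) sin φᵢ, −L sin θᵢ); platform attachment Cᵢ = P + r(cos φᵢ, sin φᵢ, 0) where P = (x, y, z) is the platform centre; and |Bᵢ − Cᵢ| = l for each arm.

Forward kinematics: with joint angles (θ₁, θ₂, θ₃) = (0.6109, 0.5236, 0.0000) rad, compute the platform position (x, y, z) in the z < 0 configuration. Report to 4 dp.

S1 = (0.2274·cos0.0°, 0.2274·sin0.0°, -0.1032) = (0.2274, 0.0000, -0.1032)
φ2=120.0°: virtual centre (-0.1179, 0.2043, -0.0900), radius l
φ3=240.0°: virtual centre (-0.1300, -0.2252, 0.0000), radius l
subtract pairs → two planes through P
[-0.6908 0.4086 0.0265]·P = 0.0014;  [-0.7149 -0.4503 0.2065]·P = 0.0052
det = 0.6032;  x = -0.0045+0.1597z,  y = -0.0044+0.2051z
into |P−S₁|² = l²: 1.0676z² + 0.1306z + -0.1855 = 0;  Δ = 0.8092;  z = -0.4825 or 0.3601 → z<0 root = -0.4825
x = -0.0816, y = -0.1033

(-0.0816, -0.1033, -0.4825)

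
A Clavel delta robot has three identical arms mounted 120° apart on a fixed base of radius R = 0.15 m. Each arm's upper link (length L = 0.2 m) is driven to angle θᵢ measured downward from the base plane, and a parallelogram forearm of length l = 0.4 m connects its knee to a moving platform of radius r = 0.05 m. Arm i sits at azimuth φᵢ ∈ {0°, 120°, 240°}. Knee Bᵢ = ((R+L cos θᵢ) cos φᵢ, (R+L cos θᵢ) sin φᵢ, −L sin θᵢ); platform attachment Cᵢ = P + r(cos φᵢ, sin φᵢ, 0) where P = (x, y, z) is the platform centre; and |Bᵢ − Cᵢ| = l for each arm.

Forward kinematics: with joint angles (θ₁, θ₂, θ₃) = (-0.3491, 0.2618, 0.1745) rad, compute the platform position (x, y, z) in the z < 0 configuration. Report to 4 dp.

arm 1 at φ=0.0°: (R−r)+L cos θ1 = 0.2879;  O1 = (0.2879, 0.0000, 0.0684)
arm 2 at φ=120.0°: (R−r)+L cos θ2 = 0.2932;  O2 = (-0.1466, 0.2539, -0.0518)
O3 = (0.2970·cos240.0°, 0.2970·sin240.0°, -0.0347) = (-0.1485, -0.2572, -0.0347)
eliminate P² terms by subtracting sphere 1 from 2 and 3
linear system: -0.8691x+0.5078y = 0.0010−-0.2403z; -0.8728x+-0.5144y = 0.0018−-0.2063z
Cramer: x(z) = -0.0016-0.2565z;  y(z) = -0.0007+0.0343z
into |P−O₁|² = l²: 1.0670z² + 0.0117z + -0.0715 = 0;  Δ = 0.3052;  z = -0.2643 or 0.2534 → z<0 root = -0.2643
x = 0.0662, y = -0.0098

(0.0662, -0.0098, -0.2643)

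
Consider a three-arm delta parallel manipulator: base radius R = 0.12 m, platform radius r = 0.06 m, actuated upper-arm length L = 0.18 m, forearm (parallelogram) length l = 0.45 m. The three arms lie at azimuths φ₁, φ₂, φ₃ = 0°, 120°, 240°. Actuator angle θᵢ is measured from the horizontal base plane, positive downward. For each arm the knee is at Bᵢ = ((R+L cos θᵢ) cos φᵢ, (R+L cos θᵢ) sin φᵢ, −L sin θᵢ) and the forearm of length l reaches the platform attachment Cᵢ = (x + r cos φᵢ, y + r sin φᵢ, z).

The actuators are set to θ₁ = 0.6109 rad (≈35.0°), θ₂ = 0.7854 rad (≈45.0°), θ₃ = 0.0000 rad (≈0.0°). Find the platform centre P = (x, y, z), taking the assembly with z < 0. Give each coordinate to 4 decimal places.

(-0.0453, -0.1570, -0.4408)

φ1=0.0°: virtual centre (0.2074, 0.0000, -0.1032), radius l
φ2=120.0°: virtual centre (-0.0936, 0.1622, -0.1273), radius l
φ3=240.0°: virtual centre (-0.1200, -0.2078, 0.0000), radius l
subtract pairs → two planes through P
linear system: -0.6022x+0.3244y = -0.0024−-0.0481z; -0.6549x+-0.4157y = 0.0039−0.2065z
Cramer: x(z) = -0.0006+0.1016z;  y(z) = -0.0085+0.3367z
sphere 1 gives Az²+Bz+C=0 with A=1.1237, B=0.1585, C=-0.1485;  B²−4AC=0.6926;  roots -0.4408, 0.2998;  negative root z = -0.4408
x = -0.0453, y = -0.1570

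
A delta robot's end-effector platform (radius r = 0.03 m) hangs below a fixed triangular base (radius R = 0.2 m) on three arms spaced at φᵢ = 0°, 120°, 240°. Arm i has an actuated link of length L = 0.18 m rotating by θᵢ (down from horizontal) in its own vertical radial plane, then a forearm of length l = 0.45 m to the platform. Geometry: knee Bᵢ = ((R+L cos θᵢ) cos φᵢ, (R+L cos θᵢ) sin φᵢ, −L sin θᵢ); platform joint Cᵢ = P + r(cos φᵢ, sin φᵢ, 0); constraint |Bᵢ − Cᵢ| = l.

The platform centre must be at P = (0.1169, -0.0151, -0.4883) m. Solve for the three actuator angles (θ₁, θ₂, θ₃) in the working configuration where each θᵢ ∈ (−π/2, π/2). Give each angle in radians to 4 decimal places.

rotate P by −φ1: (0.1169, -0.0151, -0.4883)
  e−x'=0.0531;  (l²−L²−(e−x')²−y'²−z²)/2L = -0.1983
  √(A²+B²)=0.4912;  θ1 = -1.4625+1.9864 ≈ 0.5239
rotate P by −φ2: (-0.0715, -0.0937, -0.4883)
  e−x'=0.2415;  (l²−L²−(e−x')²−y'²−z²)/2L = -0.3762
  θ2 = atan2(B,A) + arccos(C/0.5448) = 1.2217
arm 3 (φ=240.0°): x'=-0.0454, y'=0.1088
  e−x'=0.2154;  (l²−L²−(e−x')²−y'²−z²)/2L = -0.3515
  γ=atan2(-0.4883,0.2154)=-1.1554;  ψ=arccos(-0.6587)=2.2899;  θ3=γ+ψ≈1.1345

θ₁ = 0.5239, θ₂ = 1.2217, θ₃ = 1.1345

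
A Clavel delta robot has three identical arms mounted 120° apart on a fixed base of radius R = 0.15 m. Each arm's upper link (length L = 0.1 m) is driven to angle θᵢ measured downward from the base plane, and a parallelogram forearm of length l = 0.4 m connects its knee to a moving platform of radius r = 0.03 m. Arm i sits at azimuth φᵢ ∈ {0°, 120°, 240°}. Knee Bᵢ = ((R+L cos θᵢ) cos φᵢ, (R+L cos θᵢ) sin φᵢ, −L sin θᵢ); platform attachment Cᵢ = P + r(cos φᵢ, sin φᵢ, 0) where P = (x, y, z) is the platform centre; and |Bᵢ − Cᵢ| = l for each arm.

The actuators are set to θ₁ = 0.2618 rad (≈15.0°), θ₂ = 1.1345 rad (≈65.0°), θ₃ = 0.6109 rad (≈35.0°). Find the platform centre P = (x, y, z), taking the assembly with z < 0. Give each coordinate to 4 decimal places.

centre 1 = (0.2166·cos0.0°, 0.2166·sin0.0°, -0.0259) = (0.2166, 0.0000, -0.0259)
arm 2 at φ=120.0°: ρ2 = 0.1623;  centre 2 = (-0.0811, 0.1405, -0.0906)
arm 3 at φ=240.0°: ρ3 = 0.2019;  centre 3 = (-0.1010, -0.1749, -0.0574)
|centre ₂|²−|centre ₁|² = -0.0130;  |centre ₃|²−|centre ₁|² = -0.0035
linear system: -0.5954x+0.2810y = -0.0130−-0.1295z; -0.6351x+-0.3497y = -0.0035−-0.0630z
det = 0.3867;  x = 0.0144+-0.1629z,  y = -0.0160+0.1157z
sphere 1 gives Az²+Bz+C=0 with A=1.0399, B=0.1139, C=-0.1182;  B²−4AC=0.5045;  roots -0.3963, 0.2867;  negative root z = -0.3963
x = 0.0789, y = -0.0619

(0.0789, -0.0619, -0.3963)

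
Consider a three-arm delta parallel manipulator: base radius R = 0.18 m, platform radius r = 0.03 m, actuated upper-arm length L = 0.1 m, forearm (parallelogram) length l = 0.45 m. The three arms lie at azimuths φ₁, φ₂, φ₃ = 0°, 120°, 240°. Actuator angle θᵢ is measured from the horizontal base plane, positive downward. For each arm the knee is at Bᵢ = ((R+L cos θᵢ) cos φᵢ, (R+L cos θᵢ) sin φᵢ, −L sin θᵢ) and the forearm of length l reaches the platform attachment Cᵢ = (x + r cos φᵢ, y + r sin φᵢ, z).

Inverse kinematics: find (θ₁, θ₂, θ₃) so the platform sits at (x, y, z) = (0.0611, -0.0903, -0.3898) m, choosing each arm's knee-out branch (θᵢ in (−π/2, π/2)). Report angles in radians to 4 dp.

θ₁ = -0.0872, θ₂ = 0.8727, θ₃ = 0.0001

rotate P by −φ1: (0.0611, -0.0903, -0.3898)
  A=0.0889, B=-0.3898, C=(l²−L²−A²−y'²−z²)/(2L)=0.1225
  √(A²+B²)=0.3998;  θ1 = -1.3466+1.2594 ≈ -0.0872
rotate P by −φ2: (-0.1088, -0.0078, -0.3898)
  A cos θ + B sin θ = C:  0.2588·cos θ + -0.3898·sin θ = -0.1323
  γ=atan2(-0.3898,0.2588)=-0.9848;  ψ=arccos(-0.2827)=1.8574;  θ2=γ+ψ≈0.8727
φ3=240.0° → target in arm frame (0.0477, 0.0981)
  e−x'=0.1023;  (l²−L²−(e−x')²−y'²−z²)/2L = 0.1023
  γ=atan2(-0.3898,0.1023)=-1.3140;  ψ=arccos(0.2539)=1.3141;  θ3=γ+ψ≈0.0001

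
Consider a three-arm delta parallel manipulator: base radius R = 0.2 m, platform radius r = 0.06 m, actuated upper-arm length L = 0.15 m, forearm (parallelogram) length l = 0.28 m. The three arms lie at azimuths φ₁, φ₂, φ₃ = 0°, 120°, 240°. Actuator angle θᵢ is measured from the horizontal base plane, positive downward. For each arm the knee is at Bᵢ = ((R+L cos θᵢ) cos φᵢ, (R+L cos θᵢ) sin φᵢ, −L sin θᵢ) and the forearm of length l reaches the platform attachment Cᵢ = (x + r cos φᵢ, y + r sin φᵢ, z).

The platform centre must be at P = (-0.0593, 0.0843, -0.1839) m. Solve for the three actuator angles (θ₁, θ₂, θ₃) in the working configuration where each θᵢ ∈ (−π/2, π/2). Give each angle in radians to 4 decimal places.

θ₁ = 1.1346, θ₂ = -0.1743, θ₃ = 1.0473

arm 1 (φ=0.0°): x'=-0.0593, y'=0.0843
  e−x'=0.1993;  (l²−L²−(e−x')²−y'²−z²)/2L = -0.0825
  γ=atan2(-0.1839,0.1993)=-0.7452;  ψ=arccos(-0.3042)=1.8799;  θ1=γ+ψ≈1.1346
φ2=120.0° → target in arm frame (0.1027, 0.0092)
  e−x'=0.0373;  (l²−L²−(e−x')²−y'²−z²)/2L = 0.0687
  γ=atan2(-0.1839,0.0373)=-1.3705;  ψ=arccos(0.3659)=1.1961;  θ2=γ+ψ≈-0.1743
φ3=240.0° → target in arm frame (-0.0434, -0.0935)
  A cos θ + B sin θ = C:  0.1834·cos θ + -0.1839·sin θ = -0.0676
  γ=atan2(-0.1839,0.1834)=-0.7869;  ψ=arccos(-0.2603)=1.8342;  θ3=γ+ψ≈1.0473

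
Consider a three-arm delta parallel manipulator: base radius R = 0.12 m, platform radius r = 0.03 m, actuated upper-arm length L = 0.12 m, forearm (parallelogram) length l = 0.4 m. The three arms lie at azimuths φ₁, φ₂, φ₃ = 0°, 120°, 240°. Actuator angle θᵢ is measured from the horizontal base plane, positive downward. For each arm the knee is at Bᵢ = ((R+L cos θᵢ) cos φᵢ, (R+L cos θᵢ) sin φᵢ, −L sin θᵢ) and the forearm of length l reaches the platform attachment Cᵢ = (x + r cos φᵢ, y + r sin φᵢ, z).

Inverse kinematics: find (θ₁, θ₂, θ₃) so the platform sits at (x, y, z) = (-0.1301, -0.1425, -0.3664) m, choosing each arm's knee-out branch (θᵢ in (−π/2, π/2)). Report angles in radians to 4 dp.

arm 1 (φ=0.0°): x'=-0.1301, y'=-0.1425
  A=0.2201, B=-0.3664, C=(l²−L²−A²−y'²−z²)/(2L)=-0.2392
  √(A²+B²)=0.4274;  θ1 = -1.0299+2.1646 ≈ 1.1348
rotate P by −φ2: (-0.0584, 0.1839, -0.3664)
  A=0.1484, B=-0.3664, C=(l²−L²−A²−y'²−z²)/(2L)=-0.1854
  γ=atan2(-0.3664,0.1484)=-1.1861;  ψ=arccos(-0.4689)=2.0588;  θ2=γ+ψ≈0.8728
φ3=240.0° → target in arm frame (0.1885, -0.0414)
  A=-0.0985, B=-0.3664, C=(l²−L²−A²−y'²−z²)/(2L)=-0.0002
  γ=atan2(-0.3664,-0.0985)=-1.8333;  ψ=arccos(-0.0006)=1.5714;  θ3=γ+ψ≈-0.2619

θ₁ = 1.1348, θ₂ = 0.8728, θ₃ = -0.2619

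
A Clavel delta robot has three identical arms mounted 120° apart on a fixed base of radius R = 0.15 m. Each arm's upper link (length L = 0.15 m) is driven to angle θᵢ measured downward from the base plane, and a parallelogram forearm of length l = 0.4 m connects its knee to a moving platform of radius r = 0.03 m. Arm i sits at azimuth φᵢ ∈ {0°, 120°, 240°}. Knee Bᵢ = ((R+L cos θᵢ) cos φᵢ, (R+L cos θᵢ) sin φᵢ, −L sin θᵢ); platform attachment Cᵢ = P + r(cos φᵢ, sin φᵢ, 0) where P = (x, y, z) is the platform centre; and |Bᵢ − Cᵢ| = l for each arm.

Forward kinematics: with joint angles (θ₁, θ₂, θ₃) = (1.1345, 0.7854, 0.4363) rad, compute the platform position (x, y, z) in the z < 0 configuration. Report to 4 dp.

(-0.0918, -0.0485, -0.4221)

φ1=0.0°: virtual centre (0.1834, 0.0000, -0.1359), radius l
arm 2 at φ=120.0°: e+L cos θ2 = 0.2261;  centre 2 = (-0.1130, 0.1958, -0.1061)
φ3=240.0°: virtual centre (-0.1280, -0.2217, -0.0634), radius l
|centre ₂|²−|centre ₁|² = 0.0102;  |centre ₃|²−|centre ₁|² = 0.0174
linear system: -0.5928x+0.3916y = 0.0102−0.0598z; -0.6227x+-0.4433y = 0.0174−0.1451z
det = 0.5066;  x = -0.0224+0.1644z,  y = -0.0078+0.0964z
quadratic in z: (1.0363)z²+(0.2027)z+(-0.0991)=0, √Δ=0.6722 → z ∈ {-0.4221, 0.2265}; z = -0.4221 (taking z<0)
x = -0.0918, y = -0.0485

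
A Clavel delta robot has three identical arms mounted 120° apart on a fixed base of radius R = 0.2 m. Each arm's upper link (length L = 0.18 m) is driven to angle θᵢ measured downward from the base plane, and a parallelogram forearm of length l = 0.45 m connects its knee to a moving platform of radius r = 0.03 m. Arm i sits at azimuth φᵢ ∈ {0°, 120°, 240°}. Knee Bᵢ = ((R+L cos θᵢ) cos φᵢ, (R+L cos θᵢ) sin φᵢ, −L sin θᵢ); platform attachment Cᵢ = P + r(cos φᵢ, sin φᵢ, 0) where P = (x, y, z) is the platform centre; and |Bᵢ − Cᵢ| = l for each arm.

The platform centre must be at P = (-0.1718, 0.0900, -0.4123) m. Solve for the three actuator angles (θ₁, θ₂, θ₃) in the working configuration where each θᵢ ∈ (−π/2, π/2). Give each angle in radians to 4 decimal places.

θ₁ = 1.3963, θ₂ = 0.0871, θ₃ = 0.7854

arm 1 (φ=0.0°): x'=-0.1718, y'=0.0900
  e−x'=0.3418;  (l²−L²−(e−x')²−y'²−z²)/2L = -0.3467
  √(A²+B²)=0.5356;  θ1 = -0.8786+2.2750 ≈ 1.3963
arm 2 (φ=120.0°): x'=0.1638, y'=0.1038
  A=0.0062, B=-0.4123, C=(l²−L²−A²−y'²−z²)/(2L)=-0.0297
  √(A²+B²)=0.4123;  θ2 = -1.5559+1.6429 ≈ 0.0871
arm 3 (φ=240.0°): x'=0.0080, y'=-0.1938
  A cos θ + B sin θ = C:  0.1620·cos θ + -0.4123·sin θ = -0.1769
  √(A²+B²)=0.4430;  θ3 = -1.1963+1.9817 ≈ 0.7854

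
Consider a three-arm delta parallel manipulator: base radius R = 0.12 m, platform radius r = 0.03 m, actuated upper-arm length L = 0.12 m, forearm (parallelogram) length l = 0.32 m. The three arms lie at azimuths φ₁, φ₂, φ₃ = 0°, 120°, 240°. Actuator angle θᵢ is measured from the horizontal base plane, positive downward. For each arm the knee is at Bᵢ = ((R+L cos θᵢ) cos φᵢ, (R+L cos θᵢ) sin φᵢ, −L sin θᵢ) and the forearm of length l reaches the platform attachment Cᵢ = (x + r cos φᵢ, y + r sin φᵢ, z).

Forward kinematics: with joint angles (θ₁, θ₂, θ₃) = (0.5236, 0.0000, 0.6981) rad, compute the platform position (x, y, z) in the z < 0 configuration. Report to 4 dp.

(-0.0188, 0.0721, -0.2880)

φ1=0.0°: virtual centre (0.1939, 0.0000, -0.0600), radius l
φ2=120.0°: virtual centre (-0.1050, 0.1819, 0.0000), radius l
φ3=240.0°: virtual centre (-0.0910, -0.1576, -0.0771), radius l
subtract pairs → two planes through P
plane₁₂: -0.5978x+0.3637y+0.1200z = 0.0029
det = 0.3956;  x = -0.0003+0.0641z,  y = 0.0074+-0.2246z
quadratic in z: (1.0545)z²+(0.0918)z+(-0.0610)=0, √Δ=0.5156 → z ∈ {-0.2880, 0.2009}; z = -0.2880 (taking z<0)
x = -0.0188, y = 0.0721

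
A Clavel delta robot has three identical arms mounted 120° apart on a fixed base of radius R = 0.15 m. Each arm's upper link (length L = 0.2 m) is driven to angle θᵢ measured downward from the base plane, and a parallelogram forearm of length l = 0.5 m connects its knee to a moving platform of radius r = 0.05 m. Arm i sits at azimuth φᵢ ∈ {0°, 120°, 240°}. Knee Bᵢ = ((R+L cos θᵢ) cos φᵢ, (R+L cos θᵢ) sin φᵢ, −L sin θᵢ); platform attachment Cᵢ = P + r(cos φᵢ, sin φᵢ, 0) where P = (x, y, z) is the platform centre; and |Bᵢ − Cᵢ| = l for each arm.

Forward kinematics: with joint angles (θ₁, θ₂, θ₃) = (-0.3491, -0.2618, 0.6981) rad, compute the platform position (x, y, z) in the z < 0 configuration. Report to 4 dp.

φ1=0.0°: virtual centre (0.2879, 0.0000, 0.0684), radius l
φ2=120.0°: virtual centre (-0.1466, 0.2539, 0.0518), radius l
φ3=240.0°: virtual centre (-0.1266, -0.2193, -0.1286), radius l
|O₂|²−|O₁|² = 0.0010;  |O₃|²−|O₁|² = -0.0069
linear system: -0.8691x+0.5078y = 0.0010−-0.0333z; -0.8291x+-0.4386y = -0.0069−-0.3939z
Cramer: x(z) = 0.0038-0.2676z;  y(z) = 0.0086-0.3924z
quadratic in z: (1.2255)z²+(0.0085)z+(-0.1645)=0, √Δ=0.8981 → z ∈ {-0.3699, 0.3630}; z = -0.3699 (taking z<0)
x = 0.1028, y = 0.1537

(0.1028, 0.1537, -0.3699)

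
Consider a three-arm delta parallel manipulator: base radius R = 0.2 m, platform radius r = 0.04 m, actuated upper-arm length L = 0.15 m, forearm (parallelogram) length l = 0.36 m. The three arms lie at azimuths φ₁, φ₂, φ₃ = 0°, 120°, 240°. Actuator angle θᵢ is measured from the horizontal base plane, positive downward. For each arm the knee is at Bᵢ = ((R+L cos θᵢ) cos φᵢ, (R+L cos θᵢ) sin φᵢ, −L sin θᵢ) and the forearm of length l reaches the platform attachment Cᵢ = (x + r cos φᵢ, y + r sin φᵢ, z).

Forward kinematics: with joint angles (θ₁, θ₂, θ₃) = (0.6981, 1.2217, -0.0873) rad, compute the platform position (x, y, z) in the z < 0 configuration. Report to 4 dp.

φ1=0.0°: virtual centre (0.2749, 0.0000, -0.0964), radius l
centre 2 = (0.2113·cos120.0°, 0.2113·sin120.0°, -0.1410) = (-0.1057, 0.1830, -0.1410)
φ3=240.0°: virtual centre (-0.1547, -0.2680, 0.0131), radius l
subtract pairs → two planes through P
linear system: -0.7611x+0.3660y = -0.0204−-0.0891z; -0.8592x+-0.5359y = 0.0110−0.2190z
Cramer: x(z) = 0.0095+0.0449z;  y(z) = -0.0358+0.3367z
quadratic in z: (1.1154)z²+(0.1449)z+(-0.0486)=0, √Δ=0.4876 → z ∈ {-0.2835, 0.1536}; z = -0.2835 (taking z<0)
x = -0.0032, y = -0.1313

(-0.0032, -0.1313, -0.2835)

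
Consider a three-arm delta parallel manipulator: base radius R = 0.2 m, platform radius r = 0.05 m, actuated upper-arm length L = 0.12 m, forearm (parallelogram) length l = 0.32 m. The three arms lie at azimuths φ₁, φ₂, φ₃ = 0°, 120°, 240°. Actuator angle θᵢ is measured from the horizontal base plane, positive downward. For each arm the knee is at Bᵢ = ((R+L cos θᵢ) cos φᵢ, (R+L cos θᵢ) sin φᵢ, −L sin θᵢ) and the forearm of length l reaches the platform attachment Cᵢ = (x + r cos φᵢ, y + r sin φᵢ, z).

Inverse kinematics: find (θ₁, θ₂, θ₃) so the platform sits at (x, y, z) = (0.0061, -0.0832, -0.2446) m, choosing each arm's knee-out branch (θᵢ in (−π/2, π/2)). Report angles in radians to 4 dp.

φ1=0.0° → target in arm frame (0.0061, -0.0832)
  e−x'=0.1439;  (l²−L²−(e−x')²−y'²−z²)/2L = 0.0023
  θ1 = atan2(B,A) + arccos(C/0.2838) = 0.5238
φ2=120.0° → target in arm frame (-0.0751, 0.0363)
  A cos θ + B sin θ = C:  0.2251·cos θ + -0.2446·sin θ = -0.0992
  √(A²+B²)=0.3324;  θ2 = -0.8269+1.8740 ≈ 1.0471
φ3=240.0° → target in arm frame (0.0690, 0.0469)
  e−x'=0.0810;  (l²−L²−(e−x')²−y'²−z²)/2L = 0.0809
  θ3 = atan2(B,A) + arccos(C/0.2577) = 0.0005

θ₁ = 0.5238, θ₂ = 1.0471, θ₃ = 0.0005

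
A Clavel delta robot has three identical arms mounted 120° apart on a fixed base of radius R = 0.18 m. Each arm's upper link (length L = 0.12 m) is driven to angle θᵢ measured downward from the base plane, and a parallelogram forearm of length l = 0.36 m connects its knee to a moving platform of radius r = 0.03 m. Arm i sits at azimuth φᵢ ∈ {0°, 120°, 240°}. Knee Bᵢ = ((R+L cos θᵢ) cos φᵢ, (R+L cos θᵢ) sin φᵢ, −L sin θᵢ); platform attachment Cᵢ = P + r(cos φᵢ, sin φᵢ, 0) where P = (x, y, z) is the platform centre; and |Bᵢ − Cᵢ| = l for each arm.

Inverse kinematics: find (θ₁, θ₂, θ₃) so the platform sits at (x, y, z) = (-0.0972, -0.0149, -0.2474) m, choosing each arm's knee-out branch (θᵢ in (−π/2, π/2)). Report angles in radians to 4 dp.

φ1=0.0° → target in arm frame (-0.0972, -0.0149)
  e−x'=0.2472;  (l²−L²−(e−x')²−y'²−z²)/2L = -0.0306
  √(A²+B²)=0.3497;  θ1 = -0.7858+1.6583 ≈ 0.8725
arm 2 (φ=120.0°): x'=0.0357, y'=0.0916
  e−x'=0.1143;  (l²−L²−(e−x')²−y'²−z²)/2L = 0.1356
  θ2 = atan2(B,A) + arccos(C/0.2725) = -0.0878
rotate P by −φ3: (0.0615, -0.0767, -0.2474)
  A cos θ + B sin θ = C:  0.0885·cos θ + -0.2474·sin θ = 0.1678
  √(A²+B²)=0.2628;  θ3 = -1.2273+0.8780 ≈ -0.3492

θ₁ = 0.8725, θ₂ = -0.0878, θ₃ = -0.3492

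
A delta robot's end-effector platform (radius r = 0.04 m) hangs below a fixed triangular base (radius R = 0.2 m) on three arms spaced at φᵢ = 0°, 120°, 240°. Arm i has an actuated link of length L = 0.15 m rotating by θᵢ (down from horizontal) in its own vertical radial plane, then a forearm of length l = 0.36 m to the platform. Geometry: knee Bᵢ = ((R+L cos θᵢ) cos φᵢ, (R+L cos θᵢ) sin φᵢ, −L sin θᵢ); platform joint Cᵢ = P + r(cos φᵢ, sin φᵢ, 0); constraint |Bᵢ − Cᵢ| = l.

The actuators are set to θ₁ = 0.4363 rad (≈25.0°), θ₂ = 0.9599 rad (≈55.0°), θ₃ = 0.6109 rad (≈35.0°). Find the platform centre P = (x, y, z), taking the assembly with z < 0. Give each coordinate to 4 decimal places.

(0.0437, -0.0401, -0.3171)

arm 1 at φ=0.0°: (R−r)+L cos θ1 = 0.2959;  centre 1 = (0.2959, 0.0000, -0.0634)
centre 2 = (0.2460·cos120.0°, 0.2460·sin120.0°, -0.1229) = (-0.1230, 0.2131, -0.1229)
arm 3 at φ=240.0°: (R−r)+L cos θ3 = 0.2829;  centre 3 = (-0.1414, -0.2450, -0.0860)
|centre ₂|²−|centre ₁|² = -0.0160;  |centre ₃|²−|centre ₁|² = -0.0042
plane₁₂: -0.8379x+0.4262y+-0.1190z = -0.0160
det = 0.7833;  x = 0.0123+-0.0991z,  y = -0.0134+0.0844z
into |P−centre ₁|² = l²: 1.0169z² + 0.1807z + -0.0449 = 0;  Δ = 0.2154;  z = -0.3171 or 0.1393 → z<0 root = -0.3171
x = 0.0437, y = -0.0401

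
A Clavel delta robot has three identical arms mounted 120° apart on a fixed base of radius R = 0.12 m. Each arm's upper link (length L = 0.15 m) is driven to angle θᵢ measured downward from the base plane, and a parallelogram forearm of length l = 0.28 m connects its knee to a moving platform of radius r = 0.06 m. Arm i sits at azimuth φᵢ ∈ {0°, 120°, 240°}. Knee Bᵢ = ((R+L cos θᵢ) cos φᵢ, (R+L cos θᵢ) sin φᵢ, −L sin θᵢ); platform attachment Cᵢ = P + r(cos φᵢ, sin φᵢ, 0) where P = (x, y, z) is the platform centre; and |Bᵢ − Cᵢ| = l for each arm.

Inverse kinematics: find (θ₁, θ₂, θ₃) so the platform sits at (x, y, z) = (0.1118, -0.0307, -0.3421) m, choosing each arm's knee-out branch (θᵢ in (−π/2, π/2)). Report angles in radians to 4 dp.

θ₁ = 0.5234, θ₂ = 1.3090, θ₃ = 1.1345

arm 1 (φ=0.0°): x'=0.1118, y'=-0.0307
  A=-0.0518, B=-0.3421, C=(l²−L²−A²−y'²−z²)/(2L)=-0.2159
  √(A²+B²)=0.3460;  θ1 = -1.7211+2.2445 ≈ 0.5234
φ2=120.0° → target in arm frame (-0.0825, -0.0815)
  A=0.1425, B=-0.3421, C=(l²−L²−A²−y'²−z²)/(2L)=-0.2936
  √(A²+B²)=0.3706;  θ2 = -1.1761+2.4852 ≈ 1.3090
rotate P by −φ3: (-0.0293, 0.1122, -0.3421)
  e−x'=0.0893;  (l²−L²−(e−x')²−y'²−z²)/2L = -0.2723
  γ=atan2(-0.3421,0.0893)=-1.3154;  ψ=arccos(-0.7702)=2.4499;  θ3=γ+ψ≈1.1345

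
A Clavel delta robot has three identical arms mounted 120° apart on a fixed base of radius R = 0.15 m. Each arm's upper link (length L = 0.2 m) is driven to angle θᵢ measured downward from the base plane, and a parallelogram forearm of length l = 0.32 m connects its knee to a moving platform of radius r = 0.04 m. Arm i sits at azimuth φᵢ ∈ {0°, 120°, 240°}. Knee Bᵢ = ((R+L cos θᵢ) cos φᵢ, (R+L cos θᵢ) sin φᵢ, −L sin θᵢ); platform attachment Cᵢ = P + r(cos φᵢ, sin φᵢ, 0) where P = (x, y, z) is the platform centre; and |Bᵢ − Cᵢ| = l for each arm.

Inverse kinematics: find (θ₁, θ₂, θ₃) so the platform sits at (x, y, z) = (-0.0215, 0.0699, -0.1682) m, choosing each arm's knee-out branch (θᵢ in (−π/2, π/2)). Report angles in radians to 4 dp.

arm 1 (φ=0.0°): x'=-0.0215, y'=0.0699
  A=0.1315, B=-0.1682, C=(l²−L²−A²−y'²−z²)/(2L)=0.0298
  √(A²+B²)=0.2135;  θ1 = -0.9072+1.4306 ≈ 0.5234
arm 2 (φ=120.0°): x'=0.0713, y'=-0.0163
  e−x'=0.0387;  (l²−L²−(e−x')²−y'²−z²)/2L = 0.0809
  γ=atan2(-0.1682,0.0387)=-1.3446;  ψ=arccos(0.4685)=1.0832;  θ2=γ+ψ≈-0.2613
rotate P by −φ3: (-0.0498, -0.0536, -0.1682)
  e−x'=0.1598;  (l²−L²−(e−x')²−y'²−z²)/2L = 0.0143
  √(A²+B²)=0.2320;  θ3 = -0.8110+1.5093 ≈ 0.6982

θ₁ = 0.5234, θ₂ = -0.2613, θ₃ = 0.6982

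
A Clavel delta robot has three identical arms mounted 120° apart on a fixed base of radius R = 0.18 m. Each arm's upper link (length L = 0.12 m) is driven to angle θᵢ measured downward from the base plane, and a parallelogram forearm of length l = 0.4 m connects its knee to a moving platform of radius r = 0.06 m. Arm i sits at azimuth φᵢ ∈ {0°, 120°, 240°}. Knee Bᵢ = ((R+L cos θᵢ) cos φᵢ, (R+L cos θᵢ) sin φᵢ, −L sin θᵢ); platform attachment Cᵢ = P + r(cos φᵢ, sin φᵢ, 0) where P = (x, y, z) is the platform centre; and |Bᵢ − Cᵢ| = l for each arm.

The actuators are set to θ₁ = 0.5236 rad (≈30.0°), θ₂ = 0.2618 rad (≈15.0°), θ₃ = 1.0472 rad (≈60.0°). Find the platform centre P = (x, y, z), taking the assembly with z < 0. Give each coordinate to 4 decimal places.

(0.0221, 0.0994, -0.3907)

φ1=0.0°: virtual centre (0.2239, 0.0000, -0.0600), radius l
O2 = (0.2359·cos120.0°, 0.2359·sin120.0°, -0.0311) = (-0.1180, 0.2043, -0.0311)
φ3=240.0°: virtual centre (-0.0900, -0.1559, -0.1039), radius l
|O₂|²−|O₁|² = 0.0029;  |O₃|²−|O₁|² = -0.0105
plane₁₂: -0.6838x+0.4086y+0.0579z = 0.0029
det = 0.4697;  x = 0.0073+-0.0380z,  y = 0.0192+-0.2052z
quadratic in z: (1.0436)z²+(0.1286)z+(-0.1091)=0, √Δ=0.6870 → z ∈ {-0.3907, 0.2675}; z = -0.3907 (taking z<0)
x = 0.0221, y = 0.0994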